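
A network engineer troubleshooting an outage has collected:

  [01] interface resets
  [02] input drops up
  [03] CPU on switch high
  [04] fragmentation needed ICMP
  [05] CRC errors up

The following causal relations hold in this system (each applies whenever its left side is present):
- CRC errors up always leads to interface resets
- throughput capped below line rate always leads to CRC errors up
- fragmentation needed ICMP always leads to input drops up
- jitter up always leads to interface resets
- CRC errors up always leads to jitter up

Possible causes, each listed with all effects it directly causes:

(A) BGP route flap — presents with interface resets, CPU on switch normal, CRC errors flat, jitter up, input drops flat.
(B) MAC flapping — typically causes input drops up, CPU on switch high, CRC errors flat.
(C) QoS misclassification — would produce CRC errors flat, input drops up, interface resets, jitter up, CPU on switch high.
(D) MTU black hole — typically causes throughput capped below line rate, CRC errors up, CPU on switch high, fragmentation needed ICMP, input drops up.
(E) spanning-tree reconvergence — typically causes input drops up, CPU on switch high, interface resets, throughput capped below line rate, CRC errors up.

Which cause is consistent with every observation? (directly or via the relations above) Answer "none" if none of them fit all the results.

Testing each hypothesis:
(A) BGP route flap — fails on input drops up, CPU on switch high, fragmentation needed ICMP, CRC errors up (predicts input drops flat, not input drops up; predicts CPU on switch normal, not CPU on switch high; predicts CRC errors flat, not CRC errors up)
(B) MAC flapping — interface resets -; input drops up +; CPU on switch high +; fragmentation needed ICMP -; CRC errors up -
(C) QoS misclassification — fails on fragmentation needed ICMP, CRC errors up (predicts CRC errors flat, not CRC errors up)
(D) MTU black hole — interface resets + (by CRC errors up → interface resets); input drops up +; CPU on switch high +; fragmentation needed ICMP +; CRC errors up +
(E) spanning-tree reconvergence — interface resets +; input drops up +; CPU on switch high +; fragmentation needed ICMP -; CRC errors up +
Only (D) is consistent with every observation.

D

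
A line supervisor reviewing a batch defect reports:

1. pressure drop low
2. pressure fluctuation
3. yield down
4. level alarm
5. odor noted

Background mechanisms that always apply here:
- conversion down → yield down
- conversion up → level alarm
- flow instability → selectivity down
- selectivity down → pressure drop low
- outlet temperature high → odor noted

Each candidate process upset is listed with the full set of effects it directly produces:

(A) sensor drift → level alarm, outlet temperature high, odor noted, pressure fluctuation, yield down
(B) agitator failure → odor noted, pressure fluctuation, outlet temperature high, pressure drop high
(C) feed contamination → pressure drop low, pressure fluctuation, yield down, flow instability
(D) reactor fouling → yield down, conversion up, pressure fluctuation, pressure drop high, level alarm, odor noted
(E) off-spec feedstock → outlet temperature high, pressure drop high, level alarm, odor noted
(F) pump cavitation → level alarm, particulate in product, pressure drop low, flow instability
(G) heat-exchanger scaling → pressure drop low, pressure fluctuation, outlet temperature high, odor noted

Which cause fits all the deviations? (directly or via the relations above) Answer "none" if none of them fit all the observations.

Checking each candidate against the observations:
(A) sensor drift — pressure drop low miss; pressure fluctuation match; yield down match; level alarm match; odor noted match
(B) agitator failure — fails on pressure drop low, yield down, level alarm (predicts pressure drop high, not pressure drop low)
(C) feed contamination — does not account for level alarm, odor noted
(D) reactor fouling — fails on pressure drop low (predicts pressure drop high, not pressure drop low)
(E) off-spec feedstock — fails on pressure drop low, pressure fluctuation, yield down (predicts pressure drop high, not pressure drop low)
(F) pump cavitation — pressure drop low match; pressure fluctuation miss; yield down miss; level alarm match; odor noted miss
(G) heat-exchanger scaling — pressure drop low match; pressure fluctuation match; yield down miss; level alarm miss; odor noted match
None of the listed candidates fits everything.

none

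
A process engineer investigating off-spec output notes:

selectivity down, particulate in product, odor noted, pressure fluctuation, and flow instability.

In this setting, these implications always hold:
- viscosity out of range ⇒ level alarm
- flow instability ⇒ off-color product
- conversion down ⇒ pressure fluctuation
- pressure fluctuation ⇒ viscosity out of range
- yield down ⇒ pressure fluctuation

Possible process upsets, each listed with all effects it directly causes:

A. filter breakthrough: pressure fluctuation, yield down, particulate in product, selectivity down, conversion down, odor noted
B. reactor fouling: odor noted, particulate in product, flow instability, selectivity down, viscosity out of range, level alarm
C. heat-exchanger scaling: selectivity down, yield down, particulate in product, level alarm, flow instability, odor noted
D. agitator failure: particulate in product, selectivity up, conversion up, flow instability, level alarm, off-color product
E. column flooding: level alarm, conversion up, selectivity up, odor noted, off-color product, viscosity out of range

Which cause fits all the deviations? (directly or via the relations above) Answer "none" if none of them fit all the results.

C

Per-candidate check:
(A) filter breakthrough — does not account for flow instability
(B) reactor fouling — selectivity down +; particulate in product +; odor noted +; pressure fluctuation -; flow instability +
(C) heat-exchanger scaling — selectivity down +; particulate in product +; odor noted +; pressure fluctuation + (by yield down → pressure fluctuation); flow instability +
(D) agitator failure — selectivity down -; particulate in product +; odor noted -; pressure fluctuation -; flow instability +
(E) column flooding — fails on selectivity down, particulate in product, pressure fluctuation, flow instability (predicts selectivity up, not selectivity down)
(C) alone accounts for all the evidence.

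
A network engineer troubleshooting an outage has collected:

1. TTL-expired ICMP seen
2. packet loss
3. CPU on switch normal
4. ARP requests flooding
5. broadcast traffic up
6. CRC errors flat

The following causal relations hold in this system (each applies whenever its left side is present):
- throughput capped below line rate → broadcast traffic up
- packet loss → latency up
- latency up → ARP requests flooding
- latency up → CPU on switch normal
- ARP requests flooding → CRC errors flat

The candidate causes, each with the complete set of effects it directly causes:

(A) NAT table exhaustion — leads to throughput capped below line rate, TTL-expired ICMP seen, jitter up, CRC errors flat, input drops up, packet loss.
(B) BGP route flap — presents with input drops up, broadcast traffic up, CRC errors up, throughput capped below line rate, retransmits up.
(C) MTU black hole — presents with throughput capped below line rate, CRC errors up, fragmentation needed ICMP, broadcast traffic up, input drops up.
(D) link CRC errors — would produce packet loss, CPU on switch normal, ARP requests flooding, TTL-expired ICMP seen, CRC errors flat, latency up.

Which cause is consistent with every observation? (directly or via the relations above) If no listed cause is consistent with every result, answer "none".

Checking each candidate against the observations:
(A) NAT table exhaustion — TTL-expired ICMP seen match; packet loss match; CPU on switch normal match (by packet loss → latency up → CPU on switch normal); ARP requests flooding match (by packet loss → latency up → ARP requests flooding); broadcast traffic up match (by throughput capped below line rate → broadcast traffic up); CRC errors flat match
(B) BGP route flap — fails on TTL-expired ICMP seen, packet loss, CPU on switch normal, ARP requests flooding, CRC errors flat (predicts CRC errors up, not CRC errors flat)
(C) MTU black hole — TTL-expired ICMP seen miss; packet loss miss; CPU on switch normal miss; ARP requests flooding miss; broadcast traffic up match; CRC errors flat miss
(D) link CRC errors — TTL-expired ICMP seen match; packet loss match; CPU on switch normal match; ARP requests flooding match; broadcast traffic up miss; CRC errors flat match
(A) is the only candidate with no mismatches.

A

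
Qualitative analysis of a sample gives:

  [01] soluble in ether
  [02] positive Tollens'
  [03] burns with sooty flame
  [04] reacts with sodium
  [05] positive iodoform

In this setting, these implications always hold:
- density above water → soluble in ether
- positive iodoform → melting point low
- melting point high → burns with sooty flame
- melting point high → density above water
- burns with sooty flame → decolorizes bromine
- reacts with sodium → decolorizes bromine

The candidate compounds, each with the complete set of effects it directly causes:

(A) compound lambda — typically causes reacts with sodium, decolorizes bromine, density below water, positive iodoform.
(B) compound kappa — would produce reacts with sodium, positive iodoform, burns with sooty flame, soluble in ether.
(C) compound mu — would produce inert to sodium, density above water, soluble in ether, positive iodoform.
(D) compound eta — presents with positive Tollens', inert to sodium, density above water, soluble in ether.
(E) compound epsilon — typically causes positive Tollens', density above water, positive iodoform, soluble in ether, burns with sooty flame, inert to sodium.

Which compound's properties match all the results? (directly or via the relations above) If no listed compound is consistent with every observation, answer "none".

Testing each hypothesis:
(A) compound lambda — soluble in ether ✗; positive Tollens' ✗; burns with sooty flame ✗; reacts with sodium ✓; positive iodoform ✓
(B) compound kappa — does not account for positive Tollens'
(C) compound mu — soluble in ether ✓; positive Tollens' ✗; burns with sooty flame ✗; reacts with sodium ✗; positive iodoform ✓
(D) compound eta — fails on burns with sooty flame, reacts with sodium, positive iodoform (predicts inert to sodium, not reacts with sodium)
(E) compound epsilon — fails on reacts with sodium (predicts inert to sodium, not reacts with sodium)
None of the listed candidates fits everything.

none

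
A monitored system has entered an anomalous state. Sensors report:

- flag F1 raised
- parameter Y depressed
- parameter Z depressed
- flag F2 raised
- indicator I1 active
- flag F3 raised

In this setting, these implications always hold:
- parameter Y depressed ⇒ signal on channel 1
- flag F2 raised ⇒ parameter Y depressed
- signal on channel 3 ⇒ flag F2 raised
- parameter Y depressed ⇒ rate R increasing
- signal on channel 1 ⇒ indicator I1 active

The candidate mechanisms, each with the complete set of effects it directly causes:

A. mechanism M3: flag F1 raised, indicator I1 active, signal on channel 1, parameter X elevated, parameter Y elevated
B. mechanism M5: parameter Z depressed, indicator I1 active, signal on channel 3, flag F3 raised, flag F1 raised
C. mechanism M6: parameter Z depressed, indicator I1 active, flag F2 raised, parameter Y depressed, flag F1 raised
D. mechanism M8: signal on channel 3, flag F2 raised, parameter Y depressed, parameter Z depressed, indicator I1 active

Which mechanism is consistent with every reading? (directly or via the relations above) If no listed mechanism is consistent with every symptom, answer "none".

B

For each candidate, compare predicted effects to what was observed:
(A) mechanism M3 — fails on parameter Y depressed, parameter Z depressed, flag F2 raised, flag F3 raised (predicts parameter Y elevated, not parameter Y depressed)
(B) mechanism M5 — accounts for every observation (parameter Y depressed through signal on channel 3 → flag F2 raised → parameter Y depressed)
(C) mechanism M6 — flag F1 raised match; parameter Y depressed match; parameter Z depressed match; flag F2 raised match; indicator I1 active match; flag F3 raised miss
(D) mechanism M8 — flag F1 raised miss; parameter Y depressed match; parameter Z depressed match; flag F2 raised match; indicator I1 active match; flag F3 raised miss
(B) is the only candidate with no mismatches.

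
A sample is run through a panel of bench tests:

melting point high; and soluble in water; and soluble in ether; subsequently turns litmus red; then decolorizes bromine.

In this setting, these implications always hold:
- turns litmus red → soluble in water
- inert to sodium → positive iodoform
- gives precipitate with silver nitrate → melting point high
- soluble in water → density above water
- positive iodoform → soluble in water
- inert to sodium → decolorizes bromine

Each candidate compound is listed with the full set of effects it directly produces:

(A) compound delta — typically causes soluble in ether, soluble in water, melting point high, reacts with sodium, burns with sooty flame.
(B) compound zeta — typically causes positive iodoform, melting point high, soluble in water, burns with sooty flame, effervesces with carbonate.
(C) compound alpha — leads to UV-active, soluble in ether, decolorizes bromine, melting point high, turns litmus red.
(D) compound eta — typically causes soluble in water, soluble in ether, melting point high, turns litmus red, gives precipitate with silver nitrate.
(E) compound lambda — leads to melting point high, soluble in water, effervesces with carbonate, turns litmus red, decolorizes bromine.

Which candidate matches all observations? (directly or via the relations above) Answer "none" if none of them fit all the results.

C

Checking each candidate against the observations:
(A) compound delta — melting point high +; soluble in water +; soluble in ether +; turns litmus red -; decolorizes bromine -
(B) compound zeta — melting point high +; soluble in water +; soluble in ether -; turns litmus red -; decolorizes bromine -
(C) compound alpha — accounts for every observation (soluble in water through turns litmus red → soluble in water)
(D) compound eta — melting point high +; soluble in water +; soluble in ether +; turns litmus red +; decolorizes bromine -
(E) compound lambda — melting point high +; soluble in water +; soluble in ether -; turns litmus red +; decolorizes bromine +
(C) is the only candidate with no mismatches.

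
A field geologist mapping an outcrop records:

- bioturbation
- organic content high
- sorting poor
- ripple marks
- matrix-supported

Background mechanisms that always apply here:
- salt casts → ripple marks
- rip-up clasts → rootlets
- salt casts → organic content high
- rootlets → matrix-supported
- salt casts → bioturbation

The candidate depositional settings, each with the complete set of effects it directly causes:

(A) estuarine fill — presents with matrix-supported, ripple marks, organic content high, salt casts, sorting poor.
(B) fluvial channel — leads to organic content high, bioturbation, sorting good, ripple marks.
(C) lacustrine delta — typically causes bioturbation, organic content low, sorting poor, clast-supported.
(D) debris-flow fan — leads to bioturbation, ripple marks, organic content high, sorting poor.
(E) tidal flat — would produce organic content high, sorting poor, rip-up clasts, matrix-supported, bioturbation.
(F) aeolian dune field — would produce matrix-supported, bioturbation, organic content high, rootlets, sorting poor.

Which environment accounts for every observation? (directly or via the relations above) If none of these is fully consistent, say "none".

Checking each candidate against the observations:
(A) estuarine fill — bioturbation match (via salt casts → bioturbation); organic content high match; sorting poor match; ripple marks match; matrix-supported match
(B) fluvial channel — fails on sorting poor, matrix-supported (predicts sorting good, not sorting poor)
(C) lacustrine delta — fails on organic content high, ripple marks, matrix-supported (predicts organic content low, not organic content high; predicts clast-supported, not matrix-supported)
(D) debris-flow fan — does not account for matrix-supported
(E) tidal flat — does not account for ripple marks
(F) aeolian dune field — bioturbation match; organic content high match; sorting poor match; ripple marks miss; matrix-supported match
Only (A) is consistent with every observation.

A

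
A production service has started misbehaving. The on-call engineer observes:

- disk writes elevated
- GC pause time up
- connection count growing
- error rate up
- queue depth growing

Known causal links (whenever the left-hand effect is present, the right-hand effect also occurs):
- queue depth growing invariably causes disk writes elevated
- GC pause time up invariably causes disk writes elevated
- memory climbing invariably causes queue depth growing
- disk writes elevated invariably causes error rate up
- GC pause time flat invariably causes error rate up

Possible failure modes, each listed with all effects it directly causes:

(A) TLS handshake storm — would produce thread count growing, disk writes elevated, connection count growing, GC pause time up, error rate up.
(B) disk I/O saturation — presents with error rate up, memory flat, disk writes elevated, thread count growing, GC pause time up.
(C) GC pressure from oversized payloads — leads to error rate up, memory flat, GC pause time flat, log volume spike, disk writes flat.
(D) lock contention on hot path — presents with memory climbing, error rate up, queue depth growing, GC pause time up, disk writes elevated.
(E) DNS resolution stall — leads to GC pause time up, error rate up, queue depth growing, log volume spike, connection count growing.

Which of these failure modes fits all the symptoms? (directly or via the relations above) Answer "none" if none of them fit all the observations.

Per-candidate check:
(A) TLS handshake storm — disk writes elevated match; GC pause time up match; connection count growing match; error rate up match; queue depth growing miss
(B) disk I/O saturation — does not account for connection count growing, queue depth growing
(C) GC pressure from oversized payloads — fails on disk writes elevated, GC pause time up, connection count growing, queue depth growing (predicts disk writes flat, not disk writes elevated; predicts GC pause time flat, not GC pause time up)
(D) lock contention on hot path — does not account for connection count growing
(E) DNS resolution stall — disk writes elevated match (by GC pause time up → disk writes elevated); GC pause time up match; connection count growing match; error rate up match; queue depth growing match
(E) is the only candidate with no mismatches.

E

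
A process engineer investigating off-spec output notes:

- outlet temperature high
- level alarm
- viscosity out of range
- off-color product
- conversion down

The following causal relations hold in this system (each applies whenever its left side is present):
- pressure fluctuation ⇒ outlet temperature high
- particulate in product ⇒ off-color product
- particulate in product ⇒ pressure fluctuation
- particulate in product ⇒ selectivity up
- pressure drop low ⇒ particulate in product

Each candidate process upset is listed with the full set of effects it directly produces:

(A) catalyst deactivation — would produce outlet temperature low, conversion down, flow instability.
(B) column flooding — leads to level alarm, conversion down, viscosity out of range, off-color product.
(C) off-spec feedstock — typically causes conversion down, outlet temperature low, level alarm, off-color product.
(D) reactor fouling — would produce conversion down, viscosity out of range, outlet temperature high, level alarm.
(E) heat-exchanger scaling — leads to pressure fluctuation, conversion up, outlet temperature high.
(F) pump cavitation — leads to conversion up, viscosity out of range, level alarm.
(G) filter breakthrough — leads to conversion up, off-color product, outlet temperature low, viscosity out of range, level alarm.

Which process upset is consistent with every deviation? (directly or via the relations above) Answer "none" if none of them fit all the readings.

none

Per-candidate check:
(A) catalyst deactivation — fails on outlet temperature high, level alarm, viscosity out of range, off-color product (predicts outlet temperature low, not outlet temperature high)
(B) column flooding — outlet temperature high miss; level alarm match; viscosity out of range match; off-color product match; conversion down match
(C) off-spec feedstock — outlet temperature high miss; level alarm match; viscosity out of range miss; off-color product match; conversion down match
(D) reactor fouling — does not account for off-color product
(E) heat-exchanger scaling — outlet temperature high match; level alarm miss; viscosity out of range miss; off-color product miss; conversion down miss
(F) pump cavitation — fails on outlet temperature high, off-color product, conversion down (predicts conversion up, not conversion down)
(G) filter breakthrough — fails on outlet temperature high, conversion down (predicts outlet temperature low, not outlet temperature high; predicts conversion up, not conversion down)
Every candidate fails on at least one observation.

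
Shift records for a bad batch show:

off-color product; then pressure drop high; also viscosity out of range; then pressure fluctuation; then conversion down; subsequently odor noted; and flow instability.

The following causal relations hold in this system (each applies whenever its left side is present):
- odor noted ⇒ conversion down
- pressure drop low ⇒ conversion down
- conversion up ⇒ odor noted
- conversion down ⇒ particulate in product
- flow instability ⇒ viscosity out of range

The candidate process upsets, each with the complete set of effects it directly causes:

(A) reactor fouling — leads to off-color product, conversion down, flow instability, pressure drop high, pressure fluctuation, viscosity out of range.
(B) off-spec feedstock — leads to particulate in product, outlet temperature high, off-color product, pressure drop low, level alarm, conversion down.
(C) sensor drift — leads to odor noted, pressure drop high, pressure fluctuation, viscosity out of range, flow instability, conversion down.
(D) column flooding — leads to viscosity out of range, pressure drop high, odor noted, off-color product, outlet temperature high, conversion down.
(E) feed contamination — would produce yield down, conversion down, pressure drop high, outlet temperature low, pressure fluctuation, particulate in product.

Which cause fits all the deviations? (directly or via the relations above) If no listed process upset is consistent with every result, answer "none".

none

For each candidate, compare predicted effects to what was observed:
(A) reactor fouling — does not account for odor noted
(B) off-spec feedstock — off-color product yes; pressure drop high NO; viscosity out of range NO; pressure fluctuation NO; conversion down yes; odor noted NO; flow instability NO
(C) sensor drift — off-color product NO; pressure drop high yes; viscosity out of range yes; pressure fluctuation yes; conversion down yes; odor noted yes; flow instability yes
(D) column flooding — does not account for pressure fluctuation, flow instability
(E) feed contamination — does not account for off-color product, viscosity out of range, odor noted, flow instability
None of the listed candidates fits everything.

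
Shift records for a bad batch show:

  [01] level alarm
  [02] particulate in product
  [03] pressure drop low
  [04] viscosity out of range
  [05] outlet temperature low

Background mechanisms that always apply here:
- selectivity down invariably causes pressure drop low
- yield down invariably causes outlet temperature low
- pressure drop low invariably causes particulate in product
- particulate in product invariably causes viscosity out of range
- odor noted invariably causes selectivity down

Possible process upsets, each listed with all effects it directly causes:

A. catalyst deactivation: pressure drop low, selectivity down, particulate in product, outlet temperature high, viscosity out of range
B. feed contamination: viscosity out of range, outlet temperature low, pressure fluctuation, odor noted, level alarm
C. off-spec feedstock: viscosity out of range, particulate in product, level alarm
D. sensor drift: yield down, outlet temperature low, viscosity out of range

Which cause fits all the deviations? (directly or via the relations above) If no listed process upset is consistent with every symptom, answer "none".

Testing each hypothesis:
(A) catalyst deactivation — fails on level alarm, outlet temperature low (predicts outlet temperature high, not outlet temperature low)
(B) feed contamination — level alarm match; particulate in product match (by odor noted → selectivity down → pressure drop low → particulate in product); pressure drop low match (by odor noted → selectivity down → pressure drop low); viscosity out of range match; outlet temperature low match
(C) off-spec feedstock — level alarm match; particulate in product match; pressure drop low miss; viscosity out of range match; outlet temperature low miss
(D) sensor drift — does not account for level alarm, particulate in product, pressure drop low
(B) alone accounts for all the evidence.

B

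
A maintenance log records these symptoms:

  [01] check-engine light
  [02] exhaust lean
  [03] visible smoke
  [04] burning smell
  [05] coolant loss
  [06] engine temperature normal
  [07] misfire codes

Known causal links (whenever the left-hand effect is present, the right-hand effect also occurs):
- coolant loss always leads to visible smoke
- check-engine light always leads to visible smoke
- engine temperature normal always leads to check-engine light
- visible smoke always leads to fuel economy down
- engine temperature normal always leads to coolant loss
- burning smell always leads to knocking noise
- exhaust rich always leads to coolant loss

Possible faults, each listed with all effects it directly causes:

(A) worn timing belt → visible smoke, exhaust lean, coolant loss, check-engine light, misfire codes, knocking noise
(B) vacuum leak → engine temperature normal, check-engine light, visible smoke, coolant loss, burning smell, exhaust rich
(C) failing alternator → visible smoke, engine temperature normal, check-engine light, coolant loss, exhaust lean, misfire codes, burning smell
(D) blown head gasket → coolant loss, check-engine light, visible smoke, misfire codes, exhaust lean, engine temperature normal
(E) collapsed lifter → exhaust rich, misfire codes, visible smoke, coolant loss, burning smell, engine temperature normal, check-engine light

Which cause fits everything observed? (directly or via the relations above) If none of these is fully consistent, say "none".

Testing each hypothesis:
(A) worn timing belt — does not account for burning smell, engine temperature normal
(B) vacuum leak — fails on exhaust lean, misfire codes (predicts exhaust rich, not exhaust lean)
(C) failing alternator — accounts for every observation
(D) blown head gasket — does not account for burning smell
(E) collapsed lifter — check-engine light yes; exhaust lean NO; visible smoke yes; burning smell yes; coolant loss yes; engine temperature normal yes; misfire codes yes
(C) alone accounts for all the evidence.

C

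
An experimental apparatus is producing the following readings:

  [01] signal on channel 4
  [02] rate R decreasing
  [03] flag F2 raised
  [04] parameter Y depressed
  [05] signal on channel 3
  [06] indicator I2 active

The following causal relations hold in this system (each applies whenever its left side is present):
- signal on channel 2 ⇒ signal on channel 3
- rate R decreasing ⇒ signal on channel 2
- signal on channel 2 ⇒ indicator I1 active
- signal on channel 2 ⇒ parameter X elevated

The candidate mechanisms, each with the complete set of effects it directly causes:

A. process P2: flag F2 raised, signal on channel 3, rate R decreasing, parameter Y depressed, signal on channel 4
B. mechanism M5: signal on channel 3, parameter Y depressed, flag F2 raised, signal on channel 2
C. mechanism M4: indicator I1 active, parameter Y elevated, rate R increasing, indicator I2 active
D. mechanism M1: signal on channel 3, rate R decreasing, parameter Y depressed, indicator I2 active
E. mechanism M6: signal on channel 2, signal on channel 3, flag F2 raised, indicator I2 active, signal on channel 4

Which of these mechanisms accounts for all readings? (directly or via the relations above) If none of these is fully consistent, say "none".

none

For each candidate, compare predicted effects to what was observed:
(A) process P2 — signal on channel 4 yes; rate R decreasing yes; flag F2 raised yes; parameter Y depressed yes; signal on channel 3 yes; indicator I2 active NO
(B) mechanism M5 — signal on channel 4 NO; rate R decreasing NO; flag F2 raised yes; parameter Y depressed yes; signal on channel 3 yes; indicator I2 active NO
(C) mechanism M4 — signal on channel 4 NO; rate R decreasing NO; flag F2 raised NO; parameter Y depressed NO; signal on channel 3 NO; indicator I2 active yes
(D) mechanism M1 — does not account for signal on channel 4, flag F2 raised
(E) mechanism M6 — signal on channel 4 yes; rate R decreasing NO; flag F2 raised yes; parameter Y depressed NO; signal on channel 3 yes; indicator I2 active yes
Every candidate fails on at least one observation.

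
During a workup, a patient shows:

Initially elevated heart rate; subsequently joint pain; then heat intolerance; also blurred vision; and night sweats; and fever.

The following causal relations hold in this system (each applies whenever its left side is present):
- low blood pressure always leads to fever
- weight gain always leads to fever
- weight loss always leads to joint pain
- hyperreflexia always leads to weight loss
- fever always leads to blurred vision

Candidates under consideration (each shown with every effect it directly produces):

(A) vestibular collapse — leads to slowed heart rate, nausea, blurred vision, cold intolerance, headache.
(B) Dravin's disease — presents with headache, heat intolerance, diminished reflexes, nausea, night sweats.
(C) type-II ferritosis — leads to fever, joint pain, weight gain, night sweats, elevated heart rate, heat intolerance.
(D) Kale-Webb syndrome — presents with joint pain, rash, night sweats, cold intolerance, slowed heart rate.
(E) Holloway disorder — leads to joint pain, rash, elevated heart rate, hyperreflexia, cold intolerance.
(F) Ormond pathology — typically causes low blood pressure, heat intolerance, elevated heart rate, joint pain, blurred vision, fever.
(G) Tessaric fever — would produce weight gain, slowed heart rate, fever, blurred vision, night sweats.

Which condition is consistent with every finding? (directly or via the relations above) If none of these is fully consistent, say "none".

C

For each candidate, compare predicted effects to what was observed:
(A) vestibular collapse — fails on elevated heart rate, joint pain, heat intolerance, night sweats, fever (predicts slowed heart rate, not elevated heart rate; predicts cold intolerance, not heat intolerance)
(B) Dravin's disease — elevated heart rate -; joint pain -; heat intolerance +; blurred vision -; night sweats +; fever -
(C) type-II ferritosis — elevated heart rate +; joint pain +; heat intolerance +; blurred vision + (by fever → blurred vision); night sweats +; fever +
(D) Kale-Webb syndrome — elevated heart rate -; joint pain +; heat intolerance -; blurred vision -; night sweats +; fever -
(E) Holloway disorder — fails on heat intolerance, blurred vision, night sweats, fever (predicts cold intolerance, not heat intolerance)
(F) Ormond pathology — does not account for night sweats
(G) Tessaric fever — elevated heart rate -; joint pain -; heat intolerance -; blurred vision +; night sweats +; fever +
(C) is the only candidate with no mismatches.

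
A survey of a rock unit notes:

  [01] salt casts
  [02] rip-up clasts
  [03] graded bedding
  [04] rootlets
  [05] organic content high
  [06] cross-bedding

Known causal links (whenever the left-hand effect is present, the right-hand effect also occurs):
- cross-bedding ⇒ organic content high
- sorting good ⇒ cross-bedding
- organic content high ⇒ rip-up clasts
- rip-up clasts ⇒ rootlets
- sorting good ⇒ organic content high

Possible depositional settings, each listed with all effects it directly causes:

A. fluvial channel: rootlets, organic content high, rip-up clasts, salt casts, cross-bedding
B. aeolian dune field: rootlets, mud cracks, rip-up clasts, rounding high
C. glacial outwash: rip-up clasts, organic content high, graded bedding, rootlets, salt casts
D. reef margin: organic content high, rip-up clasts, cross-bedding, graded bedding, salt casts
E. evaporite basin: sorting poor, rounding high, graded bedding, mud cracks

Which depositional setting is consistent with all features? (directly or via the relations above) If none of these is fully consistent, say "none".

D

Checking each candidate against the observations:
(A) fluvial channel — salt casts ✓; rip-up clasts ✓; graded bedding ✗; rootlets ✓; organic content high ✓; cross-bedding ✓
(B) aeolian dune field — salt casts ✗; rip-up clasts ✓; graded bedding ✗; rootlets ✓; organic content high ✗; cross-bedding ✗
(C) glacial outwash — salt casts ✓; rip-up clasts ✓; graded bedding ✓; rootlets ✓; organic content high ✓; cross-bedding ✗
(D) reef margin — salt casts ✓; rip-up clasts ✓; graded bedding ✓; rootlets ✓ (via rip-up clasts → rootlets); organic content high ✓; cross-bedding ✓
(E) evaporite basin — does not account for salt casts, rip-up clasts, rootlets, organic content high, cross-bedding
(D) alone accounts for all the evidence.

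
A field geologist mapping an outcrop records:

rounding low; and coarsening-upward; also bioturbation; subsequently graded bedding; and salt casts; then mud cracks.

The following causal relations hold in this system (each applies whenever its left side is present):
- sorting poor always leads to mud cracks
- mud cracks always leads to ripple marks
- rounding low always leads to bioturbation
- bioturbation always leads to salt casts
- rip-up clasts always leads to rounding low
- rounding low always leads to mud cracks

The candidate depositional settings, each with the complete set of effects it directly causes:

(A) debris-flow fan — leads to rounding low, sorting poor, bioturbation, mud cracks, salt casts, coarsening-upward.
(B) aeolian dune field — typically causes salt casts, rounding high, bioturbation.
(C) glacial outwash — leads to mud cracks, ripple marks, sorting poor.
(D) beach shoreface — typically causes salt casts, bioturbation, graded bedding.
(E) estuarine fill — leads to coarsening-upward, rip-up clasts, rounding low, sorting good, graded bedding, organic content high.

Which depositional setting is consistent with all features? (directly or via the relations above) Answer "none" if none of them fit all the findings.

E

For each candidate, compare predicted effects to what was observed:
(A) debris-flow fan — rounding low yes; coarsening-upward yes; bioturbation yes; graded bedding NO; salt casts yes; mud cracks yes
(B) aeolian dune field — rounding low NO; coarsening-upward NO; bioturbation yes; graded bedding NO; salt casts yes; mud cracks NO
(C) glacial outwash — rounding low NO; coarsening-upward NO; bioturbation NO; graded bedding NO; salt casts NO; mud cracks yes
(D) beach shoreface — rounding low NO; coarsening-upward NO; bioturbation yes; graded bedding yes; salt casts yes; mud cracks NO
(E) estuarine fill — accounts for every observation (bioturbation via rounding low → bioturbation)
(E) is the only candidate with no mismatches.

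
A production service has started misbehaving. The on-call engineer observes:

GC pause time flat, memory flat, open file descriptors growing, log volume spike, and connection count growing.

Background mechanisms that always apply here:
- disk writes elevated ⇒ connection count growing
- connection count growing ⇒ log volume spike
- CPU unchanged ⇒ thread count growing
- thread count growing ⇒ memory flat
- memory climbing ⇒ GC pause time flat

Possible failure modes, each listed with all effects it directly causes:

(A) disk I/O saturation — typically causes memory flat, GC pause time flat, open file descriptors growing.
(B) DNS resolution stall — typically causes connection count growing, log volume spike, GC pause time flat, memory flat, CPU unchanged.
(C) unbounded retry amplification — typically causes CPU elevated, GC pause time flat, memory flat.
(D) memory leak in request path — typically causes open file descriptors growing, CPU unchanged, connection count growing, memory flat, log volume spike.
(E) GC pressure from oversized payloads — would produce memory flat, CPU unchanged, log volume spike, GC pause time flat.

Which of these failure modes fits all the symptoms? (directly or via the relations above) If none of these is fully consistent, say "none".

none

Testing each hypothesis:
(A) disk I/O saturation — does not account for log volume spike, connection count growing
(B) DNS resolution stall — GC pause time flat +; memory flat +; open file descriptors growing -; log volume spike +; connection count growing +
(C) unbounded retry amplification — does not account for open file descriptors growing, log volume spike, connection count growing
(D) memory leak in request path — GC pause time flat -; memory flat +; open file descriptors growing +; log volume spike +; connection count growing +
(E) GC pressure from oversized payloads — does not account for open file descriptors growing, connection count growing
None of the listed candidates fits everything.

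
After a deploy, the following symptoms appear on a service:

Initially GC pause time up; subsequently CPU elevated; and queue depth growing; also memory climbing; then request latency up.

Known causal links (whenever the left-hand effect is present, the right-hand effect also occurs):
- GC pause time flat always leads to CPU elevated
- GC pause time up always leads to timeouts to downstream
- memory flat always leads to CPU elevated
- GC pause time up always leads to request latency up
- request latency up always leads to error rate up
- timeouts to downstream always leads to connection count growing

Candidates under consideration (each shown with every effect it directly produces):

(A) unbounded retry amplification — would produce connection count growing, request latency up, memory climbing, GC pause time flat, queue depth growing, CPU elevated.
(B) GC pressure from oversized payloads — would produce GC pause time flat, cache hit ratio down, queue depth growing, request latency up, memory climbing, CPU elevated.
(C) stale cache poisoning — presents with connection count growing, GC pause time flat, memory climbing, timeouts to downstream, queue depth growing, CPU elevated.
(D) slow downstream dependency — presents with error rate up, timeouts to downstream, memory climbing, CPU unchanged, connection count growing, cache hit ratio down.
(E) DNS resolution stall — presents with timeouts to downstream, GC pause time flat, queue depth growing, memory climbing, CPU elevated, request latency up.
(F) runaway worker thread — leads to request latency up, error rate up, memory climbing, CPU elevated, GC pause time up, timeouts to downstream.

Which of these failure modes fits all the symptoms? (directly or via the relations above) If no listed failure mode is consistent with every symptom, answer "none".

none

For each candidate, compare predicted effects to what was observed:
(A) unbounded retry amplification — GC pause time up NO; CPU elevated yes; queue depth growing yes; memory climbing yes; request latency up yes
(B) GC pressure from oversized payloads — GC pause time up NO; CPU elevated yes; queue depth growing yes; memory climbing yes; request latency up yes
(C) stale cache poisoning — fails on GC pause time up, request latency up (predicts GC pause time flat, not GC pause time up)
(D) slow downstream dependency — GC pause time up NO; CPU elevated NO; queue depth growing NO; memory climbing yes; request latency up NO
(E) DNS resolution stall — fails on GC pause time up (predicts GC pause time flat, not GC pause time up)
(F) runaway worker thread — GC pause time up yes; CPU elevated yes; queue depth growing NO; memory climbing yes; request latency up yes
None of the listed candidates fits everything.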